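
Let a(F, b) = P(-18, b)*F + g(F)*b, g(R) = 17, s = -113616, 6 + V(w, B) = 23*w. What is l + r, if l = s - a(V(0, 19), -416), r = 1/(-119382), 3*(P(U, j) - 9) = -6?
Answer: -12714421765/119382 ≈ -1.0650e+5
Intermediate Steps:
V(w, B) = -6 + 23*w
P(U, j) = 7 (P(U, j) = 9 + (⅓)*(-6) = 9 - 2 = 7)
a(F, b) = 7*F + 17*b
r = -1/119382 ≈ -8.3765e-6
l = -106502 (l = -113616 - (7*(-6 + 23*0) + 17*(-416)) = -113616 - (7*(-6 + 0) - 7072) = -113616 - (7*(-6) - 7072) = -113616 - (-42 - 7072) = -113616 - 1*(-7114) = -113616 + 7114 = -106502)
l + r = -106502 - 1/119382 = -12714421765/119382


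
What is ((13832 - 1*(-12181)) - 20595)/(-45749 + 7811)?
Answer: -903/6323 ≈ -0.14281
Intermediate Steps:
((13832 - 1*(-12181)) - 20595)/(-45749 + 7811) = ((13832 + 12181) - 20595)/(-37938) = (26013 - 20595)*(-1/37938) = 5418*(-1/37938) = -903/6323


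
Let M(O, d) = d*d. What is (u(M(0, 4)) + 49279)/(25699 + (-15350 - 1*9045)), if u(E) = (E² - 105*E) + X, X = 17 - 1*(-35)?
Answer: 47907/1304 ≈ 36.739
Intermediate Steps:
M(O, d) = d²
X = 52 (X = 17 + 35 = 52)
u(E) = 52 + E² - 105*E (u(E) = (E² - 105*E) + 52 = 52 + E² - 105*E)
(u(M(0, 4)) + 49279)/(25699 + (-15350 - 1*9045)) = ((52 + (4²)² - 105*4²) + 49279)/(25699 + (-15350 - 1*9045)) = ((52 + 16² - 105*16) + 49279)/(25699 + (-15350 - 9045)) = ((52 + 256 - 1680) + 49279)/(25699 - 24395) = (-1372 + 49279)/1304 = 47907*(1/1304) = 47907/1304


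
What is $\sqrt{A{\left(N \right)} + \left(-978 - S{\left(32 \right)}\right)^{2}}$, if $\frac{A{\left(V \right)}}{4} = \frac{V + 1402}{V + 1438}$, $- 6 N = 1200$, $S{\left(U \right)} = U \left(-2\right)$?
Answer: $\frac{4 \sqrt{20005790927}}{619} \approx 914.0$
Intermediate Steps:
$S{\left(U \right)} = - 2 U$
$N = -200$ ($N = \left(- \frac{1}{6}\right) 1200 = -200$)
$A{\left(V \right)} = \frac{4 \left(1402 + V\right)}{1438 + V}$ ($A{\left(V \right)} = 4 \frac{V + 1402}{V + 1438} = 4 \frac{1402 + V}{1438 + V} = \frac{4 \left(1402 + V\right)}{1438 + V}$)
$\sqrt{A{\left(N \right)} + \left(-978 - S{\left(32 \right)}\right)^{2}} = \sqrt{\frac{4 \left(1402 - 200\right)}{1438 - 200} + \left(-978 - \left(-2\right) 32\right)^{2}} = \sqrt{4 \cdot \frac{1}{1238} \cdot 1202 + \left(-978 - -64\right)^{2}} = \sqrt{4 \cdot \frac{1}{1238} \cdot 1202 + \left(-978 + 64\right)^{2}} = \sqrt{\frac{2404}{619} + \left(-914\right)^{2}} = \sqrt{\frac{2404}{619} + 835396} = \sqrt{\frac{517112528}{619}} = \frac{4 \sqrt{20005790927}}{619}$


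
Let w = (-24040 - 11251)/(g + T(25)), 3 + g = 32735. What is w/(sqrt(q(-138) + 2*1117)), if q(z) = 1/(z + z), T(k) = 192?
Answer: -35291*sqrt(42544227)/10150189346 ≈ -0.022678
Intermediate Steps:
q(z) = 1/(2*z)
g = 32732 (g = -3 + 32735 = 32732)
w = -35291/32924 (w = (-24040 - 11251)/(32732 + 192) = -35291/32924 ≈ -1.0719)
w/(sqrt(q(-138) + 2*1117)) = -35291/(32924*sqrt((1/2)/(-138) + 2*1117)) = -35291/(32924*sqrt((1/2)*(-1/138) + 2234)) = -35291/(32924*sqrt(-1/276 + 2234)) = -35291*2*sqrt(42544227)/616583/32924 = -35291*sqrt(42544227)/10150189346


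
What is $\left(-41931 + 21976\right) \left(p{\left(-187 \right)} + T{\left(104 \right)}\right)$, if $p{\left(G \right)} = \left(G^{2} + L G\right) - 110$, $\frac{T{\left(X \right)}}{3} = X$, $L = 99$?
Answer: $-332410390$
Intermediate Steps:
$T{\left(X \right)} = 3 X$
$p{\left(G \right)} = -110 + G^{2} + 99 G$ ($p{\left(G \right)} = \left(G^{2} + 99 G\right) - 110 = -110 + G^{2} + 99 G$)
$\left(-41931 + 21976\right) \left(p{\left(-187 \right)} + T{\left(104 \right)}\right) = \left(-41931 + 21976\right) \left(\left(-110 + \left(-187\right)^{2} + 99 \left(-187\right)\right) + 3 \cdot 104\right) = - 19955 \left(\left(-110 + 34969 - 18513\right) + 312\right) = - 19955 \left(16346 + 312\right) = \left(-19955\right) 16658 = -332410390$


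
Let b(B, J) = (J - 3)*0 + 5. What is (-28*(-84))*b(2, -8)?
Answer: 11760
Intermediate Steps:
b(B, J) = 5 (b(B, J) = (-3 + J)*0 + 5 = 0 + 5 = 5)
(-28*(-84))*b(2, -8) = -28*(-84)*5 = 2352*5 = 11760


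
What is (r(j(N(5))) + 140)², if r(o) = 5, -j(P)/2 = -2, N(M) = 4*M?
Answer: 21025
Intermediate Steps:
j(P) = 4 (j(P) = -2*(-2) = 4)
(r(j(N(5))) + 140)² = (5 + 140)² = 145² = 21025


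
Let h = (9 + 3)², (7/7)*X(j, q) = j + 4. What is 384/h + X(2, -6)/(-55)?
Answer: 422/165 ≈ 2.5576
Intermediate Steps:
X(j, q) = 4 + j (X(j, q) = j + 4 = 4 + j)
h = 144 (h = 12² = 144)
384/h + X(2, -6)/(-55) = 384/144 + (4 + 2)/(-55) = 384*(1/144) + 6*(-1/55) = 8/3 - 6/55 = 422/165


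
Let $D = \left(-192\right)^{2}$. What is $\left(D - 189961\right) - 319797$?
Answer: $-472894$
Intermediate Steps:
$D = 36864$
$\left(D - 189961\right) - 319797 = \left(36864 - 189961\right) - 319797 = -153097 - 319797 = -472894$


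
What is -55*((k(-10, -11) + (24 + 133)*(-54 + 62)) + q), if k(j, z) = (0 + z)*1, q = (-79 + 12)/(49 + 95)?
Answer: -9856715/144 ≈ -68449.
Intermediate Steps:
q = -67/144 ≈ -0.46528
k(j, z) = z (k(j, z) = z*1 = z)
-55*((k(-10, -11) + (24 + 133)*(-54 + 62)) + q) = -55*((-11 + (24 + 133)*(-54 + 62)) - 67/144) = -55*((-11 + 157*8) - 67/144) = -55*((-11 + 1256) - 67/144) = -55*(1245 - 67/144) = -55*179213/144 = -9856715/144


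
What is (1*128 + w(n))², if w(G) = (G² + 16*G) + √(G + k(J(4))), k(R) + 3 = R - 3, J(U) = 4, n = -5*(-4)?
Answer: 719122 + 5088*√2 ≈ 7.2632e+5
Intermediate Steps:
n = 20
k(R) = -6 + R (k(R) = -3 + (R - 3) = -3 + (-3 + R) = -6 + R)
w(G) = G² + √(-2 + G) + 16*G (w(G) = (G² + 16*G) + √(G + (-6 + 4)) = (G² + 16*G) + √(G - 2) = (G² + 16*G) + √(-2 + G) = G² + √(-2 + G) + 16*G)
(1*128 + w(n))² = (1*128 + (20² + √(-2 + 20) + 16*20))² = (128 + (400 + √18 + 320))² = (128 + (400 + 3*√2 + 320))² = (128 + (720 + 3*√2))² = (848 + 3*√2)²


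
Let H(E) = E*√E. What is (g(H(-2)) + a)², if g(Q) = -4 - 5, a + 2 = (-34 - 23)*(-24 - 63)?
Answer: 24482704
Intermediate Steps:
H(E) = E^(3/2)
a = 4957 (a = -2 + (-34 - 23)*(-24 - 63) = -2 - 57*(-87) = -2 + 4959 = 4957)
g(Q) = -9
(g(H(-2)) + a)² = (-9 + 4957)² = 4948² = 24482704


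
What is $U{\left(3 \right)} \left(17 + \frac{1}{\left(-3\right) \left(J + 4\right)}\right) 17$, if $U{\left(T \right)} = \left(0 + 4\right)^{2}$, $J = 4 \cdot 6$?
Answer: $\frac{97036}{21} \approx 4620.8$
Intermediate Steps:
$J = 24$
$U{\left(T \right)} = 16$ ($U{\left(T \right)} = 4^{2} = 16$)
$U{\left(3 \right)} \left(17 + \frac{1}{\left(-3\right) \left(J + 4\right)}\right) 17 = 16 \left(17 + \frac{1}{\left(-3\right) \left(24 + 4\right)}\right) 17 = 16 \left(17 + \frac{1}{\left(-3\right) 28}\right) 17 = 16 \left(17 + \frac{1}{-84}\right) 17 = 16 \left(17 - \frac{1}{84}\right) 17 = 16 \cdot \frac{1427}{84} \cdot 17 = 16 \cdot \frac{24259}{84} = \frac{97036}{21}$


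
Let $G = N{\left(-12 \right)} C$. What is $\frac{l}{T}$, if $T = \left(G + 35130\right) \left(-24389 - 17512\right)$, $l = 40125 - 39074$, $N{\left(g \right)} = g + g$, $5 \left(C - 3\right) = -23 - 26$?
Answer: $- \frac{5255}{7394101866} \approx -7.107 \cdot 10^{-7}$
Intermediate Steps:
$C = - \frac{34}{5}$ ($C = 3 + \frac{-23 - 26}{5} = 3 + \frac{1}{5} \left(-49\right) = 3 - \frac{49}{5} = - \frac{34}{5} \approx -6.8$)
$N{\left(g \right)} = 2 g$
$G = \frac{816}{5}$ ($G = 2 \left(-12\right) \left(- \frac{34}{5}\right) = \left(-24\right) \left(- \frac{34}{5}\right) = \frac{816}{5} \approx 163.2$)
$l = 1051$
$T = - \frac{7394101866}{5}$ ($T = \left(\frac{816}{5} + 35130\right) \left(-24389 - 17512\right) = \frac{176466}{5} \left(-41901\right) = - \frac{7394101866}{5} \approx -1.4788 \cdot 10^{9}$)
$\frac{l}{T} = \frac{1051}{- \frac{7394101866}{5}} = 1051 \left(- \frac{5}{7394101866}\right) = - \frac{5255}{7394101866}$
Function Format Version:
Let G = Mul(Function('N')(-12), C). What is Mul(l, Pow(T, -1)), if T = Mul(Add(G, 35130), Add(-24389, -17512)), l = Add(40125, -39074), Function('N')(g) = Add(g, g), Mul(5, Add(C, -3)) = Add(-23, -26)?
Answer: Rational(-5255, 7394101866) ≈ -7.1070e-7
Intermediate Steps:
C = Rational(-34, 5) (C = Add(3, Mul(Rational(1, 5), Add(-23, -26))) = Add(3, Mul(Rational(1, 5), -49)) = Add(3, Rational(-49, 5)) = Rational(-34, 5) ≈ -6.8000)
Function('N')(g) = Mul(2, g)
G = Rational(816, 5) (G = Mul(Mul(2, -12), Rational(-34, 5)) = Mul(-24, Rational(-34, 5)) = Rational(816, 5) ≈ 163.20)
l = 1051
T = Rational(-7394101866, 5) (T = Mul(Add(Rational(816, 5), 35130), Add(-24389, -17512)) = Mul(Rational(176466, 5), -41901) = Rational(-7394101866, 5) ≈ -1.4788e+9)
Mul(l, Pow(T, -1)) = Mul(1051, Pow(Rational(-7394101866, 5), -1)) = Mul(1051, Rational(-5, 7394101866)) = Rational(-5255, 7394101866)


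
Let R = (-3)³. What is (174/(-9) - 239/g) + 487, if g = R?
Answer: 12866/27 ≈ 476.52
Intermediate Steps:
R = -27
g = -27
(174/(-9) - 239/g) + 487 = (174/(-9) - 239/(-27)) + 487 = (174*(-⅑) - 239*(-1/27)) + 487 = (-58/3 + 239/27) + 487 = -283/27 + 487 = 12866/27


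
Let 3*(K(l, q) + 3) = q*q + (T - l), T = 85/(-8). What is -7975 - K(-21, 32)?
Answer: -199603/24 ≈ -8316.8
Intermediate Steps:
T = -85/8 (T = 85*(-1/8) = -85/8 ≈ -10.625)
K(l, q) = -157/24 - l/3 + q**2/3 (K(l, q) = -3 + (q*q + (-85/8 - l))/3 = -3 + (q**2 + (-85/8 - l))/3 = -3 + (-85/8 + q**2 - l)/3 = -3 + (-85/24 - l/3 + q**2/3) = -157/24 - l/3 + q**2/3)
-7975 - K(-21, 32) = -7975 - (-157/24 - 1/3*(-21) + (1/3)*32**2) = -7975 - (-157/24 + 7 + (1/3)*1024) = -7975 - (-157/24 + 7 + 1024/3) = -7975 - 1*8203/24 = -7975 - 8203/24 = -199603/24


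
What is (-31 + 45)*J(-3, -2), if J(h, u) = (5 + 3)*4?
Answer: 448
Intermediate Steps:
J(h, u) = 32 (J(h, u) = 8*4 = 32)
(-31 + 45)*J(-3, -2) = (-31 + 45)*32 = 14*32 = 448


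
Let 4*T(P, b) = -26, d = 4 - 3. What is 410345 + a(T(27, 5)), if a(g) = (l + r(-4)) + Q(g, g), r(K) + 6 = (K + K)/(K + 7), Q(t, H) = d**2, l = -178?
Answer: 1230478/3 ≈ 4.1016e+5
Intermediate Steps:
d = 1
Q(t, H) = 1 (Q(t, H) = 1**2 = 1)
T(P, b) = -13/2 (T(P, b) = (1/4)*(-26) = -13/2)
r(K) = -6 + 2*K/(7 + K) (r(K) = -6 + (K + K)/(K + 7) = -6 + (2*K)/(7 + K) = -6 + 2*K/(7 + K))
a(g) = -557/3 (a(g) = (-178 + 2*(-21 - 2*(-4))/(7 - 4)) + 1 = (-178 + 2*(-21 + 8)/3) + 1 = (-178 + 2*(1/3)*(-13)) + 1 = (-178 - 26/3) + 1 = -560/3 + 1 = -557/3)
410345 + a(T(27, 5)) = 410345 - 557/3 = 1230478/3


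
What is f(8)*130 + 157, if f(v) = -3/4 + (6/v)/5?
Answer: 79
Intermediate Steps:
f(v) = -¾ + 6/(5*v) (f(v) = -3*¼ + (6/v)*(⅕) = -¾ + 6/(5*v))
f(8)*130 + 157 = ((3/20)*(8 - 5*8)/8)*130 + 157 = ((3/20)*(⅛)*(8 - 40))*130 + 157 = ((3/20)*(⅛)*(-32))*130 + 157 = -⅗*130 + 157 = -78 + 157 = 79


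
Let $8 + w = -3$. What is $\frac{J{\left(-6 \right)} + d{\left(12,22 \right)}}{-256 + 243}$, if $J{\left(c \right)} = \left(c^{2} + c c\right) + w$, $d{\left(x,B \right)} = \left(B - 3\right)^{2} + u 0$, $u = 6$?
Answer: $- \frac{422}{13} \approx -32.462$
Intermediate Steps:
$d{\left(x,B \right)} = \left(-3 + B\right)^{2}$ ($d{\left(x,B \right)} = \left(B - 3\right)^{2} + 6 \cdot 0 = \left(-3 + B\right)^{2} + 0 = \left(-3 + B\right)^{2}$)
$w = -11$ ($w = -8 - 3 = -11$)
$J{\left(c \right)} = -11 + 2 c^{2}$ ($J{\left(c \right)} = \left(c^{2} + c c\right) - 11 = \left(c^{2} + c^{2}\right) - 11 = 2 c^{2} - 11 = -11 + 2 c^{2}$)
$\frac{J{\left(-6 \right)} + d{\left(12,22 \right)}}{-256 + 243} = \frac{\left(-11 + 2 \left(-6\right)^{2}\right) + \left(-3 + 22\right)^{2}}{-256 + 243} = \frac{\left(-11 + 2 \cdot 36\right) + 19^{2}}{-13} = \left(\left(-11 + 72\right) + 361\right) \left(- \frac{1}{13}\right) = \left(61 + 361\right) \left(- \frac{1}{13}\right) = 422 \left(- \frac{1}{13}\right) = - \frac{422}{13}$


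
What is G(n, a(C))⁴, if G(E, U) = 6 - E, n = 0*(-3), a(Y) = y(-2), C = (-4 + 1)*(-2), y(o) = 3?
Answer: 1296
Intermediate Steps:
C = 6 (C = -3*(-2) = 6)
a(Y) = 3
n = 0
G(n, a(C))⁴ = (6 - 1*0)⁴ = (6 + 0)⁴ = 6⁴ = 1296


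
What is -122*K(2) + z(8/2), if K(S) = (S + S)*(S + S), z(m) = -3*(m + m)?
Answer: -1976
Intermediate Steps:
z(m) = -6*m
K(S) = 4*S**2 (K(S) = (2*S)*(2*S) = 4*S**2)
-122*K(2) + z(8/2) = -488*2**2 - 48/2 = -488*4 - 48/2 = -122*16 - 6*4 = -1952 - 24 = -1976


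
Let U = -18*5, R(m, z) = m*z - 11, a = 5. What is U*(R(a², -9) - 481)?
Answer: 64530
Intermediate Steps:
R(m, z) = -11 + m*z
U = -90
U*(R(a², -9) - 481) = -90*((-11 + 5²*(-9)) - 481) = -90*((-11 + 25*(-9)) - 481) = -90*((-11 - 225) - 481) = -90*(-236 - 481) = -90*(-717) = 64530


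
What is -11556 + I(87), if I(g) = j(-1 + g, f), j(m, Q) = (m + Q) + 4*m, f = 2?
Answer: -11124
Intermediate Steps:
j(m, Q) = Q + 5*m (j(m, Q) = (Q + m) + 4*m = Q + 5*m)
I(g) = -3 + 5*g (I(g) = 2 + 5*(-1 + g) = 2 + (-5 + 5*g) = -3 + 5*g)
-11556 + I(87) = -11556 + (-3 + 5*87) = -11556 + (-3 + 435) = -11556 + 432 = -11124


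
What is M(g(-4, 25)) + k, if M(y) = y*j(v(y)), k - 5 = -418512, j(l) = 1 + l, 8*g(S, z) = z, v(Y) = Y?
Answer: -26783623/64 ≈ -4.1849e+5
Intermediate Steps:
g(S, z) = z/8
k = -418507 (k = 5 - 418512 = -418507)
M(y) = y*(1 + y)
M(g(-4, 25)) + k = ((⅛)*25)*(1 + (⅛)*25) - 418507 = 25*(1 + 25/8)/8 - 418507 = (25/8)*(33/8) - 418507 = 825/64 - 418507 = -26783623/64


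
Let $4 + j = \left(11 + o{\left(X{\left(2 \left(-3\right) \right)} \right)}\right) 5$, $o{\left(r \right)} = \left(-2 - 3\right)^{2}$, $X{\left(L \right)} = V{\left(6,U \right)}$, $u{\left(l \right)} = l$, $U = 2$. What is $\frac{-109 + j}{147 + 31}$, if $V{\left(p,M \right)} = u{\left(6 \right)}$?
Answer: $\frac{67}{178} \approx 0.3764$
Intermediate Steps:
$V{\left(p,M \right)} = 6$
$X{\left(L \right)} = 6$
$o{\left(r \right)} = 25$ ($o{\left(r \right)} = \left(-5\right)^{2} = 25$)
$j = 176$ ($j = -4 + \left(11 + 25\right) 5 = -4 + 36 \cdot 5 = -4 + 180 = 176$)
$\frac{-109 + j}{147 + 31} = \frac{-109 + 176}{147 + 31} = \frac{67}{178}$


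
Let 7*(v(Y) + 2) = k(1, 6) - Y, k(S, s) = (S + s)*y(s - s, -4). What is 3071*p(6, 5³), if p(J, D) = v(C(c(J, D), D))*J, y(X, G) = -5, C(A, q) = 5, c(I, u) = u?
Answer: -995004/7 ≈ -1.4214e+5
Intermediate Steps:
k(S, s) = -5*S - 5*s (k(S, s) = (S + s)*(-5) = -5*S - 5*s)
v(Y) = -7 - Y/7 (v(Y) = -2 + ((-5*1 - 5*6) - Y)/7 = -2 + ((-5 - 30) - Y)/7 = -2 + (-35 - Y)/7 = -2 + (-5 - Y/7) = -7 - Y/7)
p(J, D) = -54*J/7 (p(J, D) = (-7 - ⅐*5)*J = (-7 - 5/7)*J = -54*J/7)
3071*p(6, 5³) = 3071*(-54/7*6) = 3071*(-324/7) = -995004/7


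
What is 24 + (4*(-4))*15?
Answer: -216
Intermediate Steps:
24 + (4*(-4))*15 = 24 - 16*15 = 24 - 240 = -216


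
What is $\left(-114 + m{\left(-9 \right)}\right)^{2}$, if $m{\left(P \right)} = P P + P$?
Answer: $1764$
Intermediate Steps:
$m{\left(P \right)} = P + P^{2}$ ($m{\left(P \right)} = P^{2} + P = P + P^{2}$)
$\left(-114 + m{\left(-9 \right)}\right)^{2} = \left(-114 - 9 \left(1 - 9\right)\right)^{2} = \left(-114 - -72\right)^{2} = \left(-114 + 72\right)^{2} = \left(-42\right)^{2} = 1764$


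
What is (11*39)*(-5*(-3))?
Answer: 6435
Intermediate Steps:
(11*39)*(-5*(-3)) = 429*15 = 6435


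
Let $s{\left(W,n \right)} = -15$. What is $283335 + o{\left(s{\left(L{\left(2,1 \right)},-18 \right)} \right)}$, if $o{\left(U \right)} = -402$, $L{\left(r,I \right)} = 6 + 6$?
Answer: $282933$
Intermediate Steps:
$L{\left(r,I \right)} = 12$
$283335 + o{\left(s{\left(L{\left(2,1 \right)},-18 \right)} \right)} = 283335 - 402 = 282933$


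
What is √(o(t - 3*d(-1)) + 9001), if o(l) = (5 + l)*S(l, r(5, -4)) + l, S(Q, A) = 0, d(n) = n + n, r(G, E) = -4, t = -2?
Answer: √9005 ≈ 94.895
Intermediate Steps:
d(n) = 2*n
o(l) = l (o(l) = (5 + l)*0 + l = 0 + l = l)
√(o(t - 3*d(-1)) + 9001) = √((-2 - 6*(-1)) + 9001) = √((-2 - 3*(-2)) + 9001) = √((-2 + 6) + 9001) = √(4 + 9001) = √9005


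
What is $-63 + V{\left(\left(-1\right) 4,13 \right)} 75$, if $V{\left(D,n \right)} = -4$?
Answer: $-363$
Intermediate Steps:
$-63 + V{\left(\left(-1\right) 4,13 \right)} 75 = -63 - 300 = -363$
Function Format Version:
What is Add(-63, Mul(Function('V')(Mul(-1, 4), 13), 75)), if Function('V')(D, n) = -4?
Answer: -363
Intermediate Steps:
Add(-63, Mul(Function('V')(Mul(-1, 4), 13), 75)) = Add(-63, Mul(-4, 75)) = Add(-63, -300) = -363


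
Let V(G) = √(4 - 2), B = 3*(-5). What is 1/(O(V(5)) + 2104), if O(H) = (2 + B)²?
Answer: 1/2273 ≈ 0.00043995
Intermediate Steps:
B = -15
V(G) = √2
O(H) = 169 (O(H) = (2 - 15)² = (-13)² = 169)
1/(O(V(5)) + 2104) = 1/(169 + 2104) = 1/2273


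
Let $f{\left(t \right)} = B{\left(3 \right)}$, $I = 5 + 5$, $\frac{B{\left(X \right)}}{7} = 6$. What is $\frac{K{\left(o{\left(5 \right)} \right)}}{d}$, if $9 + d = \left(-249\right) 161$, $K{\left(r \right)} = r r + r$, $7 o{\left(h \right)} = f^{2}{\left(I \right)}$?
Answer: $- \frac{10626}{6683} \approx -1.59$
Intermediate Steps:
$B{\left(X \right)} = 42$ ($B{\left(X \right)} = 7 \cdot 6 = 42$)
$I = 10$
$f{\left(t \right)} = 42$
$o{\left(h \right)} = 252$ ($o{\left(h \right)} = \frac{42^{2}}{7} = \frac{1}{7} \cdot 1764 = 252$)
$K{\left(r \right)} = r + r^{2}$ ($K{\left(r \right)} = r^{2} + r = r + r^{2}$)
$d = -40098$ ($d = -9 - 40089 = -40098$)
$\frac{K{\left(o{\left(5 \right)} \right)}}{d} = \frac{252 \left(1 + 252\right)}{-40098} = 252 \cdot 253 \left(- \frac{1}{40098}\right) = 63756 \left(- \frac{1}{40098}\right) = - \frac{10626}{6683}$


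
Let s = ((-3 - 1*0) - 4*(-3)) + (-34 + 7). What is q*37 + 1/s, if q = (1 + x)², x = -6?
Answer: 16649/18 ≈ 924.94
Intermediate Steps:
s = -18 (s = ((-3 + 0) + 12) - 27 = (-3 + 12) - 27 = 9 - 27 = -18)
q = 25 (q = (1 - 6)² = (-5)² = 25)
q*37 + 1/s = 25*37 + 1/(-18) = 925 - 1/18 = 16649/18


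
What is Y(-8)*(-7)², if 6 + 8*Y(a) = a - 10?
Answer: -147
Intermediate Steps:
Y(a) = -2 + a/8 (Y(a) = -¾ + (a - 10)/8 = -¾ + (-10 + a)/8 = -¾ + (-5/4 + a/8) = -2 + a/8)
Y(-8)*(-7)² = (-2 + (⅛)*(-8))*(-7)² = (-2 - 1)*49 = -3*49 = -147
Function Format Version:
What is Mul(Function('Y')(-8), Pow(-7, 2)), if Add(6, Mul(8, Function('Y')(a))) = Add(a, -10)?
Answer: -147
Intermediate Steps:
Function('Y')(a) = Add(-2, Mul(Rational(1, 8), a)) (Function('Y')(a) = Add(Rational(-3, 4), Mul(Rational(1, 8), Add(a, -10))) = Add(Rational(-3, 4), Mul(Rational(1, 8), Add(-10, a))) = Add(Rational(-3, 4), Add(Rational(-5, 4), Mul(Rational(1, 8), a))) = Add(-2, Mul(Rational(1, 8), a)))
Mul(Function('Y')(-8), Pow(-7, 2)) = Mul(Add(-2, Mul(Rational(1, 8), -8)), Pow(-7, 2)) = Mul(Add(-2, -1), 49) = Mul(-3, 49) = -147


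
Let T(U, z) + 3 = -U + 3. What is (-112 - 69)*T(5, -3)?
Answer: 905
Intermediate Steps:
T(U, z) = -U (T(U, z) = -3 + (-U + 3) = -3 + (3 - U) = -U)
(-112 - 69)*T(5, -3) = (-112 - 69)*(-1*5) = -181*(-5) = 905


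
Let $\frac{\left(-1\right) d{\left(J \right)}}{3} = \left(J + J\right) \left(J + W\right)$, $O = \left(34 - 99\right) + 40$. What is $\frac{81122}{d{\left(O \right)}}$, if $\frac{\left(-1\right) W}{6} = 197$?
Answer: $- \frac{40561}{90525} \approx -0.44806$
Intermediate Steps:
$W = -1182$ ($W = \left(-6\right) 197 = -1182$)
$O = -25$ ($O = -65 + 40 = -25$)
$d{\left(J \right)} = - 6 J \left(-1182 + J\right)$ ($d{\left(J \right)} = - 3 \left(J + J\right) \left(J - 1182\right) = - 3 \cdot 2 J \left(-1182 + J\right) = - 6 J \left(-1182 + J\right)$)
$\frac{81122}{d{\left(O \right)}} = \frac{81122}{6 \left(-25\right) \left(1182 - -25\right)} = \frac{81122}{6 \left(-25\right) \left(1182 + 25\right)} = \frac{81122}{6 \left(-25\right) 1207} = \frac{81122}{-181050} = 81122 \left(- \frac{1}{181050}\right) = - \frac{40561}{90525}$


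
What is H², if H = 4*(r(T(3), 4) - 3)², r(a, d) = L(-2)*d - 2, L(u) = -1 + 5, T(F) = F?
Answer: 234256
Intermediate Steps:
L(u) = 4
r(a, d) = -2 + 4*d (r(a, d) = 4*d - 2 = -2 + 4*d)
H = 484 (H = 4*((-2 + 4*4) - 3)² = 4*((-2 + 16) - 3)² = 4*(14 - 3)² = 4*11² = 4*121 = 484)
H² = 484² = 234256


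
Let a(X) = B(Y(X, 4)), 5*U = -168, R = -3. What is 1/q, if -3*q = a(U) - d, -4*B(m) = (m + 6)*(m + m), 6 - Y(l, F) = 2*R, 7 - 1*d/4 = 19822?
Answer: -1/26384 ≈ -3.7902e-5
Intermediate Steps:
U = -168/5 (U = (1/5)*(-168) = -168/5 ≈ -33.600)
d = -79260 (d = 28 - 4*19822 = 28 - 79288 = -79260)
Y(l, F) = 12 (Y(l, F) = 6 - 2*(-3) = 6 - 1*(-6) = 6 + 6 = 12)
B(m) = -m*(6 + m)/2 (B(m) = -(m + 6)*(m + m)/4 = -(6 + m)*2*m/4 = -m*(6 + m)/2)
a(X) = -108 (a(X) = -1/2*12*(6 + 12) = -1/2*12*18 = -108)
q = -26384 (q = -(-108 - 1*(-79260))/3 = -(-108 + 79260)/3 = -1/3*79152 = -26384)
1/q = 1/(-26384) = -1/26384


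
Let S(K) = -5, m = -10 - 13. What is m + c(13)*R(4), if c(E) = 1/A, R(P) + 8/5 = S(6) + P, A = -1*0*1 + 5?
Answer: -588/25 ≈ -23.520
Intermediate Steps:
m = -23
A = 5 (A = 0*1 + 5 = 0 + 5 = 5)
R(P) = -33/5 + P (R(P) = -8/5 + (-5 + P) = -33/5 + P)
c(E) = ⅕ (c(E) = 1/5 = ⅕)
m + c(13)*R(4) = -23 + (-33/5 + 4)/5 = -23 + (⅕)*(-13/5) = -23 - 13/25 = -588/25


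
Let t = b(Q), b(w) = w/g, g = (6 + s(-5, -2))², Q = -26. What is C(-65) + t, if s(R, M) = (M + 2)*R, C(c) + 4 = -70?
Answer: -1345/18 ≈ -74.722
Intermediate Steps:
C(c) = -74 (C(c) = -4 - 70 = -74)
s(R, M) = R*(2 + M) (s(R, M) = (2 + M)*R = R*(2 + M))
g = 36 (g = (6 - 5*(2 - 2))² = (6 - 5*0)² = (6 + 0)² = 6² = 36)
b(w) = w/36
t = -13/18 (t = (1/36)*(-26) = -13/18 ≈ -0.72222)
C(-65) + t = -74 - 13/18 = -1345/18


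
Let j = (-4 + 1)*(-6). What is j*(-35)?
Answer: -630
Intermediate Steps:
j = 18 (j = -3*(-6) = 18)
j*(-35) = 18*(-35) = -630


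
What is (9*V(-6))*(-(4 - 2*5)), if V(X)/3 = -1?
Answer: -162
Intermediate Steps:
V(X) = -3 (V(X) = 3*(-1) = -3)
(9*V(-6))*(-(4 - 2*5)) = (9*(-3))*(-(4 - 2*5)) = -(-27)*(4 - 10) = -(-27)*(-6) = -27*6 = -162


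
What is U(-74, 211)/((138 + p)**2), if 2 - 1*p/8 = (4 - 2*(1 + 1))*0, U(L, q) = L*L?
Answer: 1369/5929 ≈ 0.23090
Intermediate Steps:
U(L, q) = L**2
p = 16 (p = 16 - 8*(4 - 2*(1 + 1))*0 = 16 - 8*(4 - 2*2)*0 = 16 - 8*(4 - 4)*0 = 16 - 0*0 = 16 - 8*0 = 16 + 0 = 16)
U(-74, 211)/((138 + p)**2) = (-74)**2/((138 + 16)**2) = 5476/(154**2) = 5476/23716 = 5476*(1/23716) = 1369/5929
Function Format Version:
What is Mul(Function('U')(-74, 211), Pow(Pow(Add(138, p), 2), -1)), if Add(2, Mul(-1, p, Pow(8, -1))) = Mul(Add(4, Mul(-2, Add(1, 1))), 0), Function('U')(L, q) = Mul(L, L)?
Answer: Rational(1369, 5929) ≈ 0.23090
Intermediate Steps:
Function('U')(L, q) = Pow(L, 2)
p = 16 (p = Add(16, Mul(-8, Mul(Add(4, Mul(-2, Add(1, 1))), 0))) = Add(16, Mul(-8, Mul(Add(4, Mul(-2, 2)), 0))) = Add(16, Mul(-8, Mul(Add(4, -4), 0))) = Add(16, Mul(-8, Mul(0, 0))) = Add(16, Mul(-8, 0)) = Add(16, 0) = 16)
Mul(Function('U')(-74, 211), Pow(Pow(Add(138, p), 2), -1)) = Mul(Pow(-74, 2), Pow(Pow(Add(138, 16), 2), -1)) = Mul(5476, Pow(Pow(154, 2), -1)) = Mul(5476, Pow(23716, -1)) = Mul(5476, Rational(1, 23716)) = Rational(1369, 5929)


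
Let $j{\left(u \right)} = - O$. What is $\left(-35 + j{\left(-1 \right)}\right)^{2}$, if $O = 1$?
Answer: $1296$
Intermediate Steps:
$j{\left(u \right)} = -1$ ($j{\left(u \right)} = \left(-1\right) 1 = -1$)
$\left(-35 + j{\left(-1 \right)}\right)^{2} = \left(-35 - 1\right)^{2} = \left(-36\right)^{2} = 1296$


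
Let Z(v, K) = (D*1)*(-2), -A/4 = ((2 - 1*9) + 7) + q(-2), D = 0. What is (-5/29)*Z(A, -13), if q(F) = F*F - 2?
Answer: 0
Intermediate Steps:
q(F) = -2 + F² (q(F) = F² - 2 = -2 + F²)
A = -8 (A = -4*(((2 - 1*9) + 7) + (-2 + (-2)²)) = -4*(((2 - 9) + 7) + (-2 + 4)) = -4*((-7 + 7) + 2) = -4*(0 + 2) = -4*2 = -8)
Z(v, K) = 0 (Z(v, K) = (0*1)*(-2) = 0*(-2) = 0)
(-5/29)*Z(A, -13) = -5/29*0 = 0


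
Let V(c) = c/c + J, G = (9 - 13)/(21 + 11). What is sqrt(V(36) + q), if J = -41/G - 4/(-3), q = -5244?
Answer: I*sqrt(44223)/3 ≈ 70.098*I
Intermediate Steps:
G = -1/8 (G = -4/32 = -4*1/32 = -1/8 ≈ -0.12500)
J = 988/3 (J = -41/(-1/8) - 4/(-3) = -41*(-8) - 4*(-1/3) = 328 + 4/3 = 988/3 ≈ 329.33)
V(c) = 991/3 (V(c) = c/c + 988/3 = 1 + 988/3 = 991/3)
sqrt(V(36) + q) = sqrt(991/3 - 5244) = sqrt(-14741/3) = I*sqrt(44223)/3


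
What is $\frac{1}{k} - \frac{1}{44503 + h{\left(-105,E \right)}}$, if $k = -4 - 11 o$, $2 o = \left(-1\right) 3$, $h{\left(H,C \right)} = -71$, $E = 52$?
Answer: $\frac{88839}{1110800} \approx 0.079978$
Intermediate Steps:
$o = - \frac{3}{2}$ ($o = \frac{\left(-1\right) 3}{2} = \frac{1}{2} \left(-3\right) = - \frac{3}{2} \approx -1.5$)
$k = \frac{25}{2}$ ($k = -4 - - \frac{33}{2} = -4 + \frac{33}{2} = \frac{25}{2} \approx 12.5$)
$\frac{1}{k} - \frac{1}{44503 + h{\left(-105,E \right)}} = \frac{1}{\frac{25}{2}} - \frac{1}{44503 - 71} = \frac{2}{25} - \frac{1}{44432} = \frac{88839}{1110800}$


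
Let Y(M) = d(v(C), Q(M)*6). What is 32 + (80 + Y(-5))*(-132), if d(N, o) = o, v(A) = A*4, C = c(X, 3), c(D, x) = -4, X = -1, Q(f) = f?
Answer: -6568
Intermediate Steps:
C = -4
v(A) = 4*A
Y(M) = 6*M (Y(M) = M*6 = 6*M)
32 + (80 + Y(-5))*(-132) = 32 + (80 + 6*(-5))*(-132) = 32 + (80 - 30)*(-132) = 32 + 50*(-132) = 32 - 6600 = -6568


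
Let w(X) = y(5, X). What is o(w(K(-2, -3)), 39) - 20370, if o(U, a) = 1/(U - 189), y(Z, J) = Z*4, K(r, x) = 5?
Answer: -3442531/169 ≈ -20370.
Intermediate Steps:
y(Z, J) = 4*Z
w(X) = 20 (w(X) = 4*5 = 20)
o(U, a) = 1/(-189 + U)
o(w(K(-2, -3)), 39) - 20370 = 1/(-189 + 20) - 20370 = 1/(-169) - 20370 = -1/169 - 20370 = -3442531/169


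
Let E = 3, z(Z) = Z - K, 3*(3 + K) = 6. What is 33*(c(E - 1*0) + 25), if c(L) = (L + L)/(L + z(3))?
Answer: 5973/7 ≈ 853.29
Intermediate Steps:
K = -1 (K = -3 + (⅓)*6 = -3 + 2 = -1)
z(Z) = 1 + Z (z(Z) = Z - 1*(-1) = Z + 1 = 1 + Z)
c(L) = 2*L/(4 + L) (c(L) = (L + L)/(L + (1 + 3)) = (2*L)/(L + 4) = (2*L)/(4 + L) = 2*L/(4 + L))
33*(c(E - 1*0) + 25) = 33*(2*(3 - 1*0)/(4 + (3 - 1*0)) + 25) = 33*(2*(3 + 0)/(4 + (3 + 0)) + 25) = 33*(2*3/(4 + 3) + 25) = 33*(2*3/7 + 25) = 33*(2*3*(⅐) + 25) = 33*(6/7 + 25) = 33*(181/7) = 5973/7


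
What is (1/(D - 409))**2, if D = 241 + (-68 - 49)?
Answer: 1/81225 ≈ 1.2311e-5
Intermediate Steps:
D = 124 (D = 241 - 117 = 124)
(1/(D - 409))**2 = (1/(124 - 409))**2 = (1/(-285))**2 = (-1/285)**2 = 1/81225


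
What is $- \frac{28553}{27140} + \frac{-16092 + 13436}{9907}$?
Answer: $- \frac{354958411}{268875980} \approx -1.3202$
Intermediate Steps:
$- \frac{28553}{27140} + \frac{-16092 + 13436}{9907} = \left(-28553\right) \frac{1}{27140} - \frac{2656}{9907} = - \frac{28553}{27140} - \frac{2656}{9907} = - \frac{354958411}{268875980}$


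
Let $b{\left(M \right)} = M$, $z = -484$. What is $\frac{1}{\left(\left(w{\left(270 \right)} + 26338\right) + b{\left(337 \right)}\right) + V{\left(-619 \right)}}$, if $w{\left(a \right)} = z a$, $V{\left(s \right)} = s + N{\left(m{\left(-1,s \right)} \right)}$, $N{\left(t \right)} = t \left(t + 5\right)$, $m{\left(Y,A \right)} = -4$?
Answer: $- \frac{1}{104628} \approx -9.5577 \cdot 10^{-6}$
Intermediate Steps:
$N{\left(t \right)} = t \left(5 + t\right)$
$V{\left(s \right)} = -4 + s$ ($V{\left(s \right)} = s - 4 \left(5 - 4\right) = s - 4 = -4 + s$)
$w{\left(a \right)} = - 484 a$
$\frac{1}{\left(\left(w{\left(270 \right)} + 26338\right) + b{\left(337 \right)}\right) + V{\left(-619 \right)}} = \frac{1}{\left(\left(\left(-484\right) 270 + 26338\right) + 337\right) - 623} = \frac{1}{\left(\left(-130680 + 26338\right) + 337\right) - 623} = \frac{1}{\left(-104342 + 337\right) - 623} = \frac{1}{-104005 - 623} = \frac{1}{-104628} = - \frac{1}{104628}$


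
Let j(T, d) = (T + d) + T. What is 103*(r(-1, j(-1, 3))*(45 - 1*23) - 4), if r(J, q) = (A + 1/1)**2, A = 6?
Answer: 110622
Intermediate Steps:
j(T, d) = d + 2*T
r(J, q) = 49 (r(J, q) = (6 + 1/1)**2 = (6 + 1)**2 = 7**2 = 49)
103*(r(-1, j(-1, 3))*(45 - 1*23) - 4) = 103*(49*(45 - 1*23) - 4) = 103*(49*(45 - 23) - 4) = 103*(49*22 - 4) = 103*(1078 - 4) = 103*1074 = 110622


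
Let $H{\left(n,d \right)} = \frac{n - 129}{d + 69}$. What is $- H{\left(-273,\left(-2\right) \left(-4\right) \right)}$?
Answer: $\frac{402}{77} \approx 5.2208$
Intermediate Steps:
$H{\left(n,d \right)} = \frac{-129 + n}{69 + d}$
$- H{\left(-273,\left(-2\right) \left(-4\right) \right)} = - \frac{-129 - 273}{69 - -8} = - \frac{-402}{69 + 8} = - \frac{-402}{77} = \left(-1\right) \left(- \frac{402}{77}\right) = \frac{402}{77}$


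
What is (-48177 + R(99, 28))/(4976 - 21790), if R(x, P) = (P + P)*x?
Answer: 42633/16814 ≈ 2.5356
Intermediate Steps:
R(x, P) = 2*P*x (R(x, P) = (2*P)*x = 2*P*x)
(-48177 + R(99, 28))/(4976 - 21790) = (-48177 + 2*28*99)/(4976 - 21790) = (-48177 + 5544)/(-16814) = -42633*(-1/16814) = 42633/16814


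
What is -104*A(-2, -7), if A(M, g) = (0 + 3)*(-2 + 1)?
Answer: 312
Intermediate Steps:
A(M, g) = -3 (A(M, g) = 3*(-1) = -3)
-104*A(-2, -7) = -104*(-3) = 312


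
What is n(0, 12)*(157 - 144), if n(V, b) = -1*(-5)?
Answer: 65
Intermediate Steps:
n(V, b) = 5
n(0, 12)*(157 - 144) = 5*(157 - 144) = 5*13 = 65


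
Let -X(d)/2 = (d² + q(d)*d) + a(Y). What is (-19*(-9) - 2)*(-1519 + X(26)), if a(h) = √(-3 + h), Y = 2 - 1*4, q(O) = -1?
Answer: -476411 - 338*I*√5 ≈ -4.7641e+5 - 755.79*I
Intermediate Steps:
Y = -2 (Y = 2 - 4 = -2)
X(d) = -2*d² + 2*d - 2*I*√5 (X(d) = -2*((d² - d) + √(-3 - 2)) = -2*((d² - d) + √(-5)) = -2*((d² - d) + I*√5) = -2*(d² - d + I*√5) = -2*d² + 2*d - 2*I*√5)
(-19*(-9) - 2)*(-1519 + X(26)) = (-19*(-9) - 2)*(-1519 + (-2*26² + 2*26 - 2*I*√5)) = (171 - 2)*(-1519 + (-2*676 + 52 - 2*I*√5)) = 169*(-1519 + (-1352 + 52 - 2*I*√5)) = 169*(-1519 + (-1300 - 2*I*√5)) = 169*(-2819 - 2*I*√5) = -476411 - 338*I*√5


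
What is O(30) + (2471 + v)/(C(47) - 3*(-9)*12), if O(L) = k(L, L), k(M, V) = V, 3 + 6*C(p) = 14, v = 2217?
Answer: 86778/1955 ≈ 44.388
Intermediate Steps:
C(p) = 11/6 (C(p) = -1/2 + (1/6)*14 = -1/2 + 7/3 = 11/6)
O(L) = L
O(30) + (2471 + v)/(C(47) - 3*(-9)*12) = 30 + (2471 + 2217)/(11/6 - 3*(-9)*12) = 30 + 4688/(11/6 + 27*12) = 30 + 4688/(11/6 + 324) = 30 + 4688/(1955/6) = 30 + 4688*(6/1955) = 30 + 28128/1955 = 86778/1955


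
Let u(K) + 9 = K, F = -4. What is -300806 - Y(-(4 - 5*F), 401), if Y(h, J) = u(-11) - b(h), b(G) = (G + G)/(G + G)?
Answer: -300785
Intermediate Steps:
u(K) = -9 + K
b(G) = 1 (b(G) = (2*G)/((2*G)) = (1/(2*G))*(2*G) = 1)
Y(h, J) = -21 (Y(h, J) = (-9 - 11) - 1*1 = -20 - 1 = -21)
-300806 - Y(-(4 - 5*F), 401) = -300806 - 1*(-21) = -300806 + 21 = -300785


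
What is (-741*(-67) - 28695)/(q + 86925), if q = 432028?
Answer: 20952/518953 ≈ 0.040374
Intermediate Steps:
(-741*(-67) - 28695)/(q + 86925) = (-741*(-67) - 28695)/(432028 + 86925) = (49647 - 28695)/518953 = 20952*(1/518953) = 20952/518953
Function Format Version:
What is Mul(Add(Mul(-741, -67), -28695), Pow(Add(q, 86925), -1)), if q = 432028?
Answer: Rational(20952, 518953) ≈ 0.040374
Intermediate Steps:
Mul(Add(Mul(-741, -67), -28695), Pow(Add(q, 86925), -1)) = Mul(Add(Mul(-741, -67), -28695), Pow(Add(432028, 86925), -1)) = Mul(Add(49647, -28695), Pow(518953, -1)) = Mul(20952, Rational(1, 518953)) = Rational(20952, 518953)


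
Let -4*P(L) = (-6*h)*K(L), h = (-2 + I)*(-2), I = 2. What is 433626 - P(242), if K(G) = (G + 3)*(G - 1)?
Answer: 433626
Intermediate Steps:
h = 0 (h = (-2 + 2)*(-2) = 0*(-2) = 0)
K(G) = (-1 + G)*(3 + G) (K(G) = (3 + G)*(-1 + G) = (-1 + G)*(3 + G))
P(L) = 0 (P(L) = -(-6*0)*(-3 + L² + 2*L)/4 = -0*(-3 + L² + 2*L) = -¼*0 = 0)
433626 - P(242) = 433626 - 1*0 = 433626 + 0 = 433626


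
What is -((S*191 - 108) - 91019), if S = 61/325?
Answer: 29604624/325 ≈ 91091.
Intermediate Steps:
S = 61/325 (S = 61*(1/325) = 61/325 ≈ 0.18769)
-((S*191 - 108) - 91019) = -(((61/325)*191 - 108) - 91019) = -((11651/325 - 108) - 91019) = -(-23449/325 - 91019) = -1*(-29604624/325) = 29604624/325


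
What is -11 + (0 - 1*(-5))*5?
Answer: 14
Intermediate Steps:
-11 + (0 - 1*(-5))*5 = -11 + (0 + 5)*5 = -11 + 5*5 = -11 + 25 = 14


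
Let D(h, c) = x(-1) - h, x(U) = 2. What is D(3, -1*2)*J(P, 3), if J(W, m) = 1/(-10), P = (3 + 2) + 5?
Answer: 1/10 ≈ 0.10000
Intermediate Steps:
P = 10 (P = 5 + 5 = 10)
D(h, c) = 2 - h
J(W, m) = -1/10
D(3, -1*2)*J(P, 3) = (2 - 1*3)*(-1/10) = (2 - 3)*(-1/10) = -1*(-1/10) = 1/10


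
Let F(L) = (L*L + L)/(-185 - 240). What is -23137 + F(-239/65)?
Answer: -41545417211/1795625 ≈ -23137.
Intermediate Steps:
F(L) = -L/425 - L²/425 (F(L) = (L² + L)/(-425) = (L + L²)*(-1/425) = -L/425 - L²/425)
-23137 + F(-239/65) = -23137 - (-239/65)*(1 - 239/65)/425 = -23137 - (-239*1/65)*(1 - 239*1/65)/425 = -23137 - 1/425*(-239/65)*(1 - 239/65) = -23137 - 1/425*(-239/65)*(-174/65) = -23137 - 41586/1795625 = -41545417211/1795625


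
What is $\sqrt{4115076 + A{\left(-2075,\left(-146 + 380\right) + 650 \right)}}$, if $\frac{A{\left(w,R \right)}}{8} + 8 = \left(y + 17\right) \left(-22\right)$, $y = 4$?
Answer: $2 \sqrt{1027829} \approx 2027.6$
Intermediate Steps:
$A{\left(w,R \right)} = -3760$ ($A{\left(w,R \right)} = -64 + 8 \left(4 + 17\right) \left(-22\right) = -64 + 8 \cdot 21 \left(-22\right) = -64 + 8 \left(-462\right) = -64 - 3696 = -3760$)
$\sqrt{4115076 + A{\left(-2075,\left(-146 + 380\right) + 650 \right)}} = \sqrt{4115076 - 3760} = \sqrt{4111316} = 2 \sqrt{1027829}$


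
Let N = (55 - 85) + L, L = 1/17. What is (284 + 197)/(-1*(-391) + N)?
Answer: 8177/6138 ≈ 1.3322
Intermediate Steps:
L = 1/17 ≈ 0.058824
N = -509/17 (N = (55 - 85) + 1/17 = -30 + 1/17 = -509/17 ≈ -29.941)
(284 + 197)/(-1*(-391) + N) = (284 + 197)/(-1*(-391) - 509/17) = 481/(391 - 509/17) = 481/(6138/17) = 481*(17/6138) = 8177/6138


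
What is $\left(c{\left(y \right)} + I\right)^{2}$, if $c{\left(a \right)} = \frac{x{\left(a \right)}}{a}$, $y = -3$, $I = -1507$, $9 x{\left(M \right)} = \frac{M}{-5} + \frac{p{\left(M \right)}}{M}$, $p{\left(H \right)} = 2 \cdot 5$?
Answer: $\frac{372458766436}{164025} \approx 2.2707 \cdot 10^{6}$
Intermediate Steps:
$p{\left(H \right)} = 10$
$x{\left(M \right)} = - \frac{M}{45} + \frac{10}{9 M}$ ($x{\left(M \right)} = \frac{\frac{M}{-5} + \frac{10}{M}}{9} = \frac{M \left(- \frac{1}{5}\right) + \frac{10}{M}}{9} = \frac{- \frac{M}{5} + \frac{10}{M}}{9} = \frac{\frac{10}{M} - \frac{M}{5}}{9} = - \frac{M}{45} + \frac{10}{9 M}$)
$c{\left(a \right)} = \frac{50 - a^{2}}{45 a^{2}}$ ($c{\left(a \right)} = \frac{\frac{1}{45} \frac{1}{a} \left(50 - a^{2}\right)}{a} = \frac{50 - a^{2}}{45 a^{2}}$)
$\left(c{\left(y \right)} + I\right)^{2} = \left(\frac{50 - \left(-3\right)^{2}}{45 \cdot 9} - 1507\right)^{2} = \left(\frac{1}{45} \cdot \frac{1}{9} \left(50 - 9\right) - 1507\right)^{2} = \left(\frac{1}{45} \cdot \frac{1}{9} \cdot 41 - 1507\right)^{2} = \left(\frac{41}{405} - 1507\right)^{2} = \left(- \frac{610294}{405}\right)^{2} = \frac{372458766436}{164025}$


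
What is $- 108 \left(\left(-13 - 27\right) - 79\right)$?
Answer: $12852$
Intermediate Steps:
$- 108 \left(\left(-13 - 27\right) - 79\right) = - 108 \left(-40 - 79\right) = \left(-108\right) \left(-119\right) = 12852$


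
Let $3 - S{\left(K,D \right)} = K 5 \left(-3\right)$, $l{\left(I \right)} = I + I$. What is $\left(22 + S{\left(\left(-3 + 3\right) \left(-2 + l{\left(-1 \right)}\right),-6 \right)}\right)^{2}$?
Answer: $625$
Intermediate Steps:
$l{\left(I \right)} = 2 I$
$S{\left(K,D \right)} = 3 + 15 K$ ($S{\left(K,D \right)} = 3 - K 5 \left(-3\right) = 3 - 5 K \left(-3\right) = 3 - - 15 K = 3 + 15 K$)
$\left(22 + S{\left(\left(-3 + 3\right) \left(-2 + l{\left(-1 \right)}\right),-6 \right)}\right)^{2} = \left(22 + \left(3 + 15 \left(-3 + 3\right) \left(-2 + 2 \left(-1\right)\right)\right)\right)^{2} = \left(22 + \left(3 + 15 \cdot 0 \left(-2 - 2\right)\right)\right)^{2} = \left(22 + \left(3 + 15 \cdot 0 \left(-4\right)\right)\right)^{2} = \left(22 + \left(3 + 15 \cdot 0\right)\right)^{2} = \left(22 + \left(3 + 0\right)\right)^{2} = \left(22 + 3\right)^{2} = 25^{2} = 625$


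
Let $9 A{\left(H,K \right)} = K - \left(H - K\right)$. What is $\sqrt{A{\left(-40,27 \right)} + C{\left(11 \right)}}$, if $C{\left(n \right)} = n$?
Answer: $\frac{\sqrt{193}}{3} \approx 4.6308$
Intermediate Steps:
$A{\left(H,K \right)} = - \frac{H}{9} + \frac{2 K}{9}$ ($A{\left(H,K \right)} = \frac{K - \left(H - K\right)}{9} = \frac{- H + 2 K}{9} = - \frac{H}{9} + \frac{2 K}{9}$)
$\sqrt{A{\left(-40,27 \right)} + C{\left(11 \right)}} = \sqrt{\left(\left(- \frac{1}{9}\right) \left(-40\right) + \frac{2}{9} \cdot 27\right) + 11} = \sqrt{\left(\frac{40}{9} + 6\right) + 11} = \sqrt{\frac{94}{9} + 11} = \sqrt{\frac{193}{9}} = \frac{\sqrt{193}}{3}$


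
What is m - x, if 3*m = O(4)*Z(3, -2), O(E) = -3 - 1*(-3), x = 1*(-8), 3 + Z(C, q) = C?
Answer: 8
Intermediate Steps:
Z(C, q) = -3 + C
x = -8
O(E) = 0 (O(E) = -3 + 3 = 0)
m = 0 (m = (0*(-3 + 3))/3 = (0*0)/3 = (⅓)*0 = 0)
m - x = 0 - 1*(-8) = 0 + 8 = 8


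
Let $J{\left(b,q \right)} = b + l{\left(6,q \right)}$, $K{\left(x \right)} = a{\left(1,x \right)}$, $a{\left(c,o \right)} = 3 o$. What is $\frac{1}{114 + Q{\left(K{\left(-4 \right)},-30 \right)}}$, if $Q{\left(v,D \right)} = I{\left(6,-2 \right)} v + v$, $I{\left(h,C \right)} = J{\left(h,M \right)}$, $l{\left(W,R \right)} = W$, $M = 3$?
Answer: $- \frac{1}{42} \approx -0.02381$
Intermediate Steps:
$K{\left(x \right)} = 3 x$
$J{\left(b,q \right)} = 6 + b$ ($J{\left(b,q \right)} = b + 6 = 6 + b$)
$I{\left(h,C \right)} = 6 + h$
$Q{\left(v,D \right)} = 13 v$ ($Q{\left(v,D \right)} = \left(6 + 6\right) v + v = 12 v + v = 13 v$)
$\frac{1}{114 + Q{\left(K{\left(-4 \right)},-30 \right)}} = \frac{1}{114 + 13 \cdot 3 \left(-4\right)} = \frac{1}{114 + 13 \left(-12\right)} = \frac{1}{114 - 156} = \frac{1}{-42} = - \frac{1}{42}$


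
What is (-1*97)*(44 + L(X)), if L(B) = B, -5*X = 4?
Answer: -20952/5 ≈ -4190.4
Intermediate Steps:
X = -⅘ (X = -⅕*4 = -⅘ ≈ -0.80000)
(-1*97)*(44 + L(X)) = (-1*97)*(44 - ⅘) = -97*216/5 = -20952/5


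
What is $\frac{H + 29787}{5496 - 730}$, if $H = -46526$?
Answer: $- \frac{16739}{4766} \approx -3.5122$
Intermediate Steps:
$\frac{H + 29787}{5496 - 730} = \frac{-46526 + 29787}{5496 - 730} = - \frac{16739}{4766}$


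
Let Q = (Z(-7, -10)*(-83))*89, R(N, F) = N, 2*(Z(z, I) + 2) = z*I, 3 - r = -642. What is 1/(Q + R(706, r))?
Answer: -1/243065 ≈ -4.1141e-6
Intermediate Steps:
r = 645 (r = 3 - 1*(-642) = 3 + 642 = 645)
Z(z, I) = -2 + I*z/2 (Z(z, I) = -2 + (z*I)/2 = -2 + (I*z)/2 = -2 + I*z/2)
Q = -243771 (Q = ((-2 + (1/2)*(-10)*(-7))*(-83))*89 = ((-2 + 35)*(-83))*89 = (33*(-83))*89 = -2739*89 = -243771)
1/(Q + R(706, r)) = 1/(-243771 + 706) = 1/(-243065) = -1/243065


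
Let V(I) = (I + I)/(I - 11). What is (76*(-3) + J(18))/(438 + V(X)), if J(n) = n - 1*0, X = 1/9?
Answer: -10290/21461 ≈ -0.47947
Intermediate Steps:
X = ⅑ ≈ 0.11111
J(n) = n (J(n) = n + 0 = n)
V(I) = 2*I/(-11 + I) (V(I) = (2*I)/(-11 + I) = 2*I/(-11 + I))
(76*(-3) + J(18))/(438 + V(X)) = (76*(-3) + 18)/(438 + 2*(⅑)/(-11 + ⅑)) = (-228 + 18)/(438 + 2*(⅑)/(-98/9)) = -210/(438 + 2*(⅑)*(-9/98)) = -210/(438 - 1/49) = -210/21461/49 = -210*49/21461 = -10290/21461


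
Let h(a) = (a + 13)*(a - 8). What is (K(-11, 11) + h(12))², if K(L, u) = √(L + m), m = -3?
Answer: (100 + I*√14)² ≈ 9986.0 + 748.33*I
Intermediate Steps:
K(L, u) = √(-3 + L) (K(L, u) = √(L - 3) = √(-3 + L))
h(a) = (-8 + a)*(13 + a) (h(a) = (13 + a)*(-8 + a) = (-8 + a)*(13 + a))
(K(-11, 11) + h(12))² = (√(-3 - 11) + (-104 + 12² + 5*12))² = (√(-14) + (-104 + 144 + 60))² = (I*√14 + 100)² = (100 + I*√14)²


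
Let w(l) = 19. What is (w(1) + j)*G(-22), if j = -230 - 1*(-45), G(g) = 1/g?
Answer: 83/11 ≈ 7.5455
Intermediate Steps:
G(g) = 1/g
j = -185 (j = -230 + 45 = -185)
(w(1) + j)*G(-22) = (19 - 185)/(-22) = -166*(-1/22) = 83/11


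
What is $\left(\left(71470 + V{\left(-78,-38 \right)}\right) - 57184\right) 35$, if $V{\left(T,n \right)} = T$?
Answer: $497280$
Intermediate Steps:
$\left(\left(71470 + V{\left(-78,-38 \right)}\right) - 57184\right) 35 = \left(\left(71470 - 78\right) - 57184\right) 35 = \left(71392 - 57184\right) 35 = 14208 \cdot 35 = 497280$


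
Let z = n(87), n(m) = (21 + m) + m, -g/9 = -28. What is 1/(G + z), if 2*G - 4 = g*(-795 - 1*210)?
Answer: -1/126433 ≈ -7.9093e-6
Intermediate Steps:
g = 252 (g = -9*(-28) = 252)
n(m) = 21 + 2*m
G = -126628 (G = 2 + (252*(-795 - 1*210))/2 = 2 + (252*(-795 - 210))/2 = 2 + (252*(-1005))/2 = 2 + (1/2)*(-253260) = 2 - 126630 = -126628)
z = 195 (z = 21 + 2*87 = 21 + 174 = 195)
1/(G + z) = 1/(-126628 + 195) = 1/(-126433) = -1/126433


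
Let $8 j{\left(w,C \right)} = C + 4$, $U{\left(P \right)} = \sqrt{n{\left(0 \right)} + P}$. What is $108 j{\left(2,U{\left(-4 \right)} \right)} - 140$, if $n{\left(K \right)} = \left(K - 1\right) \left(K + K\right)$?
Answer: $-86 + 27 i \approx -86.0 + 27.0 i$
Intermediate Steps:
$n{\left(K \right)} = 2 K \left(-1 + K\right)$ ($n{\left(K \right)} = \left(-1 + K\right) 2 K = 2 K \left(-1 + K\right)$)
$U{\left(P \right)} = \sqrt{P}$ ($U{\left(P \right)} = \sqrt{2 \cdot 0 \left(-1 + 0\right) + P} = \sqrt{2 \cdot 0 \left(-1\right) + P} = \sqrt{0 + P} = \sqrt{P}$)
$j{\left(w,C \right)} = \frac{1}{2} + \frac{C}{8}$ ($j{\left(w,C \right)} = \frac{C + 4}{8} = \frac{4 + C}{8} = \frac{1}{2} + \frac{C}{8}$)
$108 j{\left(2,U{\left(-4 \right)} \right)} - 140 = 108 \left(\frac{1}{2} + \frac{\sqrt{-4}}{8}\right) - 140 = 108 \left(\frac{1}{2} + \frac{2 i}{8}\right) - 140 = 108 \left(\frac{1}{2} + \frac{i}{4}\right) - 140 = \left(54 + 27 i\right) - 140 = -86 + 27 i$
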